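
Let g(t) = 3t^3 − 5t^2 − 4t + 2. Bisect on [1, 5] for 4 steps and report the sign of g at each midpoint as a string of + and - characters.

t = 3 gives g = 26, positive; keep [1, 3]
t = 2 gives g = -2, negative; keep [2, 3]
t = 2.5 gives g = 7.625, positive; keep [2, 2.5]
t = 2.25 gives g = 1.8594, positive; keep [2, 2.25]

+-++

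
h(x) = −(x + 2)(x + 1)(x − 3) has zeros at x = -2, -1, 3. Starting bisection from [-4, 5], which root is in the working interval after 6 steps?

midpoint 0.5: h = 9.375 > 0 → [0.5, 5]
midpoint 2.75: h = 4.453125 > 0 → [2.75, 5]
midpoint 3.875: h = -25.060547 < 0 → [2.75, 3.875]
midpoint 3.3125: h = -7.1594 < 0 → [2.75, 3.3125]
midpoint 3.03125: h = -0.6338 < 0 → [2.75, 3.03125]
midpoint 2.890625: h = 2.0811 > 0 → [2.890625, 3.03125]

3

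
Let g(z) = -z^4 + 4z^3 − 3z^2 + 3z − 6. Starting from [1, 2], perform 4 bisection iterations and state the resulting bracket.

m = 1.5, g(m) = 0.1875 (+); new bracket [1, 1.5]
m = 1.25, g(m) = -1.566406 (−); new bracket [1.25, 1.5]
m = 1.375, g(m) = -0.7229 (−); new bracket [1.375, 1.5]
m = 1.4375, g(m) = -0.2749 (−); new bracket [1.4375, 1.5]

[1.4375, 1.5]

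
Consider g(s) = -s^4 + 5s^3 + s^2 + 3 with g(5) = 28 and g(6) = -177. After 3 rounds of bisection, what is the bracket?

s = 5.5 gives g = -49.9375, negative; keep [5, 5.5]
s = 5.25 gives g = -5.613281, negative; keep [5, 5.25]
s = 5.125 gives g = 12.439209, positive; keep [5.125, 5.25]

[5.125, 5.25]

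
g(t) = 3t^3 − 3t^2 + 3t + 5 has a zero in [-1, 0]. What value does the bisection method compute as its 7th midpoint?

g(-0.5) = 2.375 > 0, so the root lies in [-1, -0.5]
g(-0.75) = -0.203125 < 0, so the root lies in [-0.75, -0.5]
g(-0.625) = 1.220703 > 0, so the root lies in [-0.75, -0.625]
g(-0.6875) = 0.5447 > 0, so the root lies in [-0.75, -0.6875]
g(-0.71875) = 0.18 > 0, so the root lies in [-0.75, -0.71875]
g(-0.734375) = -0.0092 < 0, so the root lies in [-0.734375, -0.71875]
g(-0.7265625) = 0.086 > 0, so the root lies in [-0.734375, -0.7265625]

-0.7265625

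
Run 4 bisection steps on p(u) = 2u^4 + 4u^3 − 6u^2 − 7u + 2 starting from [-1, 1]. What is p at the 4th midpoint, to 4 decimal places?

1.0396

m = 0, p(m) = 2 (+); new bracket [0, 1]
m = 0.5, p(m) = -2.375 (−); new bracket [0, 0.5]
m = 0.25, p(m) = -0.054688 (−); new bracket [0, 0.25]
m = 0.125, p(m) = 1.0396 (+); new bracket [0.125, 0.25]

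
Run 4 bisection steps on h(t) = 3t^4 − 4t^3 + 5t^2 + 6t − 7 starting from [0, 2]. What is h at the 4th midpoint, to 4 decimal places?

1.1570

midpoint 1: h = 3 > 0 → [0, 1]
midpoint 0.5: h = -3.0625 < 0 → [0.5, 1]
midpoint 0.75: h = -0.425781 < 0 → [0.75, 1]
midpoint 0.875: h = 1.157 > 0 → [0.75, 0.875]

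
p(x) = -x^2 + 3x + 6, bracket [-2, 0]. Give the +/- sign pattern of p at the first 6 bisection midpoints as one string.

midpoint -1: p = 2 > 0 → [-2, -1]
midpoint -1.5: p = -0.75 < 0 → [-1.5, -1]
midpoint -1.25: p = 0.6875 > 0 → [-1.5, -1.25]
midpoint -1.375: p = -0.0156 < 0 → [-1.375, -1.25]
midpoint -1.3125: p = 0.3398 > 0 → [-1.375, -1.3125]
midpoint -1.34375: p = 0.1631 > 0 → [-1.375, -1.34375]

+-+-++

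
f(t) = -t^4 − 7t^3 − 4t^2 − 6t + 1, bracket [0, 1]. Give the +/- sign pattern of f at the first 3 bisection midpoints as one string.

--+

t = 0.5 gives f = -3.9375, negative; keep [0, 0.5]
t = 0.25 gives f = -0.863281, negative; keep [0, 0.25]
t = 0.125 gives f = 0.173584, positive; keep [0.125, 0.25]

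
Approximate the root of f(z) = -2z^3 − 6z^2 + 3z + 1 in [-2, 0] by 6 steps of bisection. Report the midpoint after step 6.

-0.21875

m = -1, f(m) = -6 (−); new bracket [-1, 0]
m = -0.5, f(m) = -1.75 (−); new bracket [-0.5, 0]
m = -0.25, f(m) = -0.09375 (−); new bracket [-0.25, 0]
m = -0.125, f(m) = 0.5352 (+); new bracket [-0.25, -0.125]
m = -0.1875, f(m) = 0.2397 (+); new bracket [-0.25, -0.1875]
m = -0.21875, f(m) = 0.0776 (+); new bracket [-0.25, -0.21875]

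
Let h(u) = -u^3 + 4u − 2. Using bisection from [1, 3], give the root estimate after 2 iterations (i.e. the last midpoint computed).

1.5

midpoint 2: h = -2 < 0 → [1, 2]
midpoint 1.5: h = 0.625 > 0 → [1.5, 2]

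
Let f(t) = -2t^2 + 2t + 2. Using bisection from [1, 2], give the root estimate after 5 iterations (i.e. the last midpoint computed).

t = 1.5 gives f = 0.5, positive; keep [1.5, 2]
t = 1.75 gives f = -0.625, negative; keep [1.5, 1.75]
t = 1.625 gives f = -0.03125, negative; keep [1.5, 1.625]
t = 1.5625 gives f = 0.2422, positive; keep [1.5625, 1.625]
t = 1.59375 gives f = 0.1074, positive; keep [1.59375, 1.625]

1.59375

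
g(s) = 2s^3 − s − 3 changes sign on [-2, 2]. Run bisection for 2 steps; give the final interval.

[1, 2]

midpoint 0: g = -3 < 0 → [0, 2]
midpoint 1: g = -2 < 0 → [1, 2]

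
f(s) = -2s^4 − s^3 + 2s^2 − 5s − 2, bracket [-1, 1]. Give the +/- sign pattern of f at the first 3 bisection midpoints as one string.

m = 0, f(m) = -2 (−); new bracket [-1, 0]
m = -0.5, f(m) = 1 (+); new bracket [-0.5, 0]
m = -0.25, f(m) = -0.617188 (−); new bracket [-0.5, -0.25]

-+-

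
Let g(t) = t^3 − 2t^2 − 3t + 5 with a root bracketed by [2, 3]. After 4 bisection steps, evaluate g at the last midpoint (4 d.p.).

t = 2.5 gives g = 0.625, positive; keep [2, 2.5]
t = 2.25 gives g = -0.484375, negative; keep [2.25, 2.5]
t = 2.375 gives g = -0.009766, negative; keep [2.375, 2.5]
t = 2.4375 gives g = 0.2869, positive; keep [2.375, 2.4375]

0.2869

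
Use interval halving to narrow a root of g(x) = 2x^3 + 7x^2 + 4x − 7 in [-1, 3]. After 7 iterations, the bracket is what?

m = 1, g(m) = 6 (+); new bracket [-1, 1]
m = 0, g(m) = -7 (−); new bracket [0, 1]
m = 0.5, g(m) = -3 (−); new bracket [0.5, 1]
m = 0.75, g(m) = 0.7812 (+); new bracket [0.5, 0.75]
m = 0.625, g(m) = -1.2773 (−); new bracket [0.625, 0.75]
m = 0.6875, g(m) = -0.2915 (−); new bracket [0.6875, 0.75]
m = 0.71875, g(m) = 0.2338 (+); new bracket [0.6875, 0.71875]

[0.6875, 0.71875]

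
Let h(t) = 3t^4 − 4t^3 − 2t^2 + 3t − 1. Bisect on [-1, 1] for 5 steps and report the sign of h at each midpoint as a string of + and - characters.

h(0) = -1 < 0, so the root lies in [-1, 0]
h(-0.5) = -2.3125 < 0, so the root lies in [-1, -0.5]
h(-0.75) = -1.738281 < 0, so the root lies in [-1, -0.75]
h(-0.875) = -0.718 < 0, so the root lies in [-1, -0.875]
h(-0.9375) = 0.043 > 0, so the root lies in [-0.9375, -0.875]

----+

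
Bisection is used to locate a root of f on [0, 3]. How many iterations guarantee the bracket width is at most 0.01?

Width after n steps is 3/2^n. Need 2^n ≥ 3/0.01 = 300.
2^8 = 256 < 300 ≤ 2^9 = 512, so n = 9.

9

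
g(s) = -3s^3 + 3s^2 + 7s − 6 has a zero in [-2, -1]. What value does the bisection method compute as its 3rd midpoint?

s = -1.5 gives g = 0.375, positive; keep [-1.5, -1]
s = -1.25 gives g = -4.203125, negative; keep [-1.5, -1.25]
s = -1.375 gives g = -2.154297, negative; keep [-1.5, -1.375]

-1.375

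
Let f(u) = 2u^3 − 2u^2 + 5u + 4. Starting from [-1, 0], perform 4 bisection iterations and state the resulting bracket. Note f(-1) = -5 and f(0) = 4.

[-0.625, -0.5625]

f(-0.5) = 0.75 > 0, so the root lies in [-1, -0.5]
f(-0.75) = -1.71875 < 0, so the root lies in [-0.75, -0.5]
f(-0.625) = -0.394531 < 0, so the root lies in [-0.625, -0.5]
f(-0.5625) = 0.1987 > 0, so the root lies in [-0.625, -0.5625]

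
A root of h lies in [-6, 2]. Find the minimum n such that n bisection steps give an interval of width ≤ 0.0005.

Width after n steps is 8/2^n. Need 2^n ≥ 8/0.0005 = 16000.
2^13 = 8192 < 16000 ≤ 2^14 = 16384, so n = 14.

14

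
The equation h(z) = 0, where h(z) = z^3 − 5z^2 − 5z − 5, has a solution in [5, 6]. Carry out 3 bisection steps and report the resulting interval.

m = 5.5, h(m) = -17.375 (−); new bracket [5.5, 6]
m = 5.75, h(m) = -8.953125 (−); new bracket [5.75, 6]
m = 5.875, h(m) = -4.173828 (−); new bracket [5.875, 6]

[5.875, 6]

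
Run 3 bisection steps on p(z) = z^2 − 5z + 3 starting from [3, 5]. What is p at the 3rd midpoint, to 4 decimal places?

p(4) = -1 < 0, so the root lies in [4, 5]
p(4.5) = 0.75 > 0, so the root lies in [4, 4.5]
p(4.25) = -0.1875 < 0, so the root lies in [4.25, 4.5]

-0.1875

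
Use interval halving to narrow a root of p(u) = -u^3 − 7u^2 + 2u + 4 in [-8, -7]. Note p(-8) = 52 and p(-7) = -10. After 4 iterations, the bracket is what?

[-7.25, -7.1875]

u = -7.5 gives p = 17.125, positive; keep [-7.5, -7]
u = -7.25 gives p = 2.640625, positive; keep [-7.25, -7]
u = -7.125 gives p = -3.904297, negative; keep [-7.25, -7.125]
u = -7.1875 gives p = -0.6887, negative; keep [-7.25, -7.1875]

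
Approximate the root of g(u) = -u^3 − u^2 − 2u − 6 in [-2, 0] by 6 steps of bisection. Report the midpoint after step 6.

m = -1, g(m) = -4 (−); new bracket [-2, -1]
m = -1.5, g(m) = -1.875 (−); new bracket [-2, -1.5]
m = -1.75, g(m) = -0.203125 (−); new bracket [-2, -1.75]
m = -1.875, g(m) = 0.8262 (+); new bracket [-1.875, -1.75]
m = -1.8125, g(m) = 0.2942 (+); new bracket [-1.8125, -1.75]
m = -1.78125, g(m) = 0.0413 (+); new bracket [-1.78125, -1.75]

-1.78125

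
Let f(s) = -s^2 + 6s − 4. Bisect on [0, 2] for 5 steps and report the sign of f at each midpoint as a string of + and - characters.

+--++

f(1) = 1 > 0, so the root lies in [0, 1]
f(0.5) = -1.25 < 0, so the root lies in [0.5, 1]
f(0.75) = -0.0625 < 0, so the root lies in [0.75, 1]
f(0.875) = 0.4844 > 0, so the root lies in [0.75, 0.875]
f(0.8125) = 0.2148 > 0, so the root lies in [0.75, 0.8125]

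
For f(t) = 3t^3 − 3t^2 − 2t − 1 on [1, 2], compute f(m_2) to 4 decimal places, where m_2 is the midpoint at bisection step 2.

f(1.5) = -0.625 < 0, so the root lies in [1.5, 2]
f(1.75) = 2.390625 > 0, so the root lies in [1.5, 1.75]

2.3906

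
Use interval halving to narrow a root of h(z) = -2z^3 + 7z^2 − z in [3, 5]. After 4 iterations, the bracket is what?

h(4) = -20 < 0, so the root lies in [3, 4]
h(3.5) = -3.5 < 0, so the root lies in [3, 3.5]
h(3.25) = 2.03125 > 0, so the root lies in [3.25, 3.5]
h(3.375) = -0.5273 < 0, so the root lies in [3.25, 3.375]

[3.25, 3.375]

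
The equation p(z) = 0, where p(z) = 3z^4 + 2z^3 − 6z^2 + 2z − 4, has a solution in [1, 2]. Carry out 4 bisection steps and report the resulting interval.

midpoint 1.5: p = 7.4375 > 0 → [1, 1.5]
midpoint 1.25: p = 0.355469 > 0 → [1, 1.25]
midpoint 1.125: p = -1.690674 < 0 → [1.125, 1.25]
midpoint 1.1875: p = -0.7712 < 0 → [1.1875, 1.25]

[1.1875, 1.25]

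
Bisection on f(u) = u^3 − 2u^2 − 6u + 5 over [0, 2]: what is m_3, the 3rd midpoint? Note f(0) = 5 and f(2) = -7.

u = 1 gives f = -2, negative; keep [0, 1]
u = 0.5 gives f = 1.625, positive; keep [0.5, 1]
u = 0.75 gives f = -0.203125, negative; keep [0.5, 0.75]

0.75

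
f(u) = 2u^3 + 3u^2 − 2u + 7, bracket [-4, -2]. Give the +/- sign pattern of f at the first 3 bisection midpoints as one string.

m = -3, f(m) = -14 (−); new bracket [-3, -2]
m = -2.5, f(m) = -0.5 (−); new bracket [-2.5, -2]
m = -2.25, f(m) = 3.90625 (+); new bracket [-2.5, -2.25]

--+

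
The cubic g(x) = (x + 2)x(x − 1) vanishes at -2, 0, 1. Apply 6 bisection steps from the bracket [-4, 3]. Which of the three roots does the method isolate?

midpoint -0.5: g = 1.125 > 0 → [-4, -0.5]
midpoint -2.25: g = -1.828125 < 0 → [-2.25, -0.5]
midpoint -1.375: g = 2.041016 > 0 → [-2.25, -1.375]
midpoint -1.8125: g = 0.9558 > 0 → [-2.25, -1.8125]
midpoint -2.03125: g = -0.1924 < 0 → [-2.03125, -1.8125]
midpoint -1.921875: g = 0.4387 > 0 → [-2.03125, -1.921875]

-2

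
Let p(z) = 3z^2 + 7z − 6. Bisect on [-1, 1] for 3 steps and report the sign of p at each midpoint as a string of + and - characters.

midpoint 0: p = -6 < 0 → [0, 1]
midpoint 0.5: p = -1.75 < 0 → [0.5, 1]
midpoint 0.75: p = 0.9375 > 0 → [0.5, 0.75]

--+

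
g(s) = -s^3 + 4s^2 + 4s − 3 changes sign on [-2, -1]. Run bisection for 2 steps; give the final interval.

m = -1.5, g(m) = 3.375 (+); new bracket [-1.5, -1]
m = -1.25, g(m) = 0.203125 (+); new bracket [-1.25, -1]

[-1.25, -1]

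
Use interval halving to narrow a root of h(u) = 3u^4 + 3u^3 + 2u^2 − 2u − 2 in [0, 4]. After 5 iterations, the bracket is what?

midpoint 2: h = 74 > 0 → [0, 2]
midpoint 1: h = 4 > 0 → [0, 1]
midpoint 0.5: h = -1.9375 < 0 → [0.5, 1]
midpoint 0.75: h = -0.1602 < 0 → [0.75, 1]
midpoint 0.875: h = 1.5496 > 0 → [0.75, 0.875]

[0.75, 0.875]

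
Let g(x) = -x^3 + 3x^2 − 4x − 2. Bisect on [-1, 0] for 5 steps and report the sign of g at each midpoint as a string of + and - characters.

midpoint -0.5: g = 0.875 > 0 → [-0.5, 0]
midpoint -0.25: g = -0.796875 < 0 → [-0.5, -0.25]
midpoint -0.375: g = -0.025391 < 0 → [-0.5, -0.375]
midpoint -0.4375: g = 0.408 > 0 → [-0.4375, -0.375]
midpoint -0.40625: g = 0.1872 > 0 → [-0.40625, -0.375]

+--++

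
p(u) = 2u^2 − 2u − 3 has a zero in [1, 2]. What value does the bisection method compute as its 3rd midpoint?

1.875

midpoint 1.5: p = -1.5 < 0 → [1.5, 2]
midpoint 1.75: p = -0.375 < 0 → [1.75, 2]
midpoint 1.875: p = 0.28125 > 0 → [1.75, 1.875]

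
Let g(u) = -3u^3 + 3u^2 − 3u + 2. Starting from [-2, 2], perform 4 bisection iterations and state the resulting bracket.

[0.75, 1]

midpoint 0: g = 2 > 0 → [0, 2]
midpoint 1: g = -1 < 0 → [0, 1]
midpoint 0.5: g = 0.875 > 0 → [0.5, 1]
midpoint 0.75: g = 0.1719 > 0 → [0.75, 1]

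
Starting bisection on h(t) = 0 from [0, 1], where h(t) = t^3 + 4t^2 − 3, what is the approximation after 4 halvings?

0.8125

midpoint 0.5: h = -1.875 < 0 → [0.5, 1]
midpoint 0.75: h = -0.328125 < 0 → [0.75, 1]
midpoint 0.875: h = 0.732422 > 0 → [0.75, 0.875]
midpoint 0.8125: h = 0.177 > 0 → [0.75, 0.8125]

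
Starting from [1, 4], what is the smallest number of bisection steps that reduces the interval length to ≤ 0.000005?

20

Width after n steps is 3/2^n. Need 2^n ≥ 3/0.000005 = 600000.
2^19 = 524288 < 600000 ≤ 2^20 = 1048576, so n = 20.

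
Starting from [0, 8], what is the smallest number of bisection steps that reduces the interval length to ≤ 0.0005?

Width after n steps is 8/2^n. Need 2^n ≥ 8/0.0005 = 16000.
2^13 = 8192 < 16000 ≤ 2^14 = 16384, so n = 14.

14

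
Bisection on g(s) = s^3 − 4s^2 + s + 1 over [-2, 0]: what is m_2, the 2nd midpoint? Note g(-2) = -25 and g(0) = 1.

-0.5

midpoint -1: g = -5 < 0 → [-1, 0]
midpoint -0.5: g = -0.625 < 0 → [-0.5, 0]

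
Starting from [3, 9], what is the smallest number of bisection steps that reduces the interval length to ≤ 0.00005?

17

Width after n steps is 6/2^n. Need 2^n ≥ 6/0.00005 = 120000.
2^16 = 65536 < 120000 ≤ 2^17 = 131072, so n = 17.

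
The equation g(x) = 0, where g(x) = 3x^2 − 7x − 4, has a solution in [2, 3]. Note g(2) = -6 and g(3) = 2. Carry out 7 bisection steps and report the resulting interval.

[2.8046875, 2.8125]

g(2.5) = -2.75 < 0, so the root lies in [2.5, 3]
g(2.75) = -0.5625 < 0, so the root lies in [2.75, 3]
g(2.875) = 0.671875 > 0, so the root lies in [2.75, 2.875]
g(2.8125) = 0.043 > 0, so the root lies in [2.75, 2.8125]
g(2.78125) = -0.2627 < 0, so the root lies in [2.78125, 2.8125]
g(2.796875) = -0.1106 < 0, so the root lies in [2.796875, 2.8125]
g(2.8046875) = -0.034 < 0, so the root lies in [2.8046875, 2.8125]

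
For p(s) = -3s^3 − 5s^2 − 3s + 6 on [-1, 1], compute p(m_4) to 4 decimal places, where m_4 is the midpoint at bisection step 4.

1.4395

p(0) = 6 > 0, so the root lies in [0, 1]
p(0.5) = 2.875 > 0, so the root lies in [0.5, 1]
p(0.75) = -0.328125 < 0, so the root lies in [0.5, 0.75]
p(0.625) = 1.4395 > 0, so the root lies in [0.625, 0.75]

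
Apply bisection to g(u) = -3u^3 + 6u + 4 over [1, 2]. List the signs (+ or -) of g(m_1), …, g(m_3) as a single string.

+-+

m = 1.5, g(m) = 2.875 (+); new bracket [1.5, 2]
m = 1.75, g(m) = -1.578125 (−); new bracket [1.5, 1.75]
m = 1.625, g(m) = 0.876953 (+); new bracket [1.625, 1.75]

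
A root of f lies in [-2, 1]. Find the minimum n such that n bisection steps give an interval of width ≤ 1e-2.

9

Width after n steps is 3/2^n. Need 2^n ≥ 3/1e-2 = 300.
2^8 = 256 < 300 ≤ 2^9 = 512, so n = 9.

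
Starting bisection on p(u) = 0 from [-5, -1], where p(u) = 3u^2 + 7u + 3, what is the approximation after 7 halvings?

-1.78125

m = -3, p(m) = 9 (+); new bracket [-3, -1]
m = -2, p(m) = 1 (+); new bracket [-2, -1]
m = -1.5, p(m) = -0.75 (−); new bracket [-2, -1.5]
m = -1.75, p(m) = -0.0625 (−); new bracket [-2, -1.75]
m = -1.875, p(m) = 0.4219 (+); new bracket [-1.875, -1.75]
m = -1.8125, p(m) = 0.168 (+); new bracket [-1.8125, -1.75]
m = -1.78125, p(m) = 0.0498 (+); new bracket [-1.78125, -1.75]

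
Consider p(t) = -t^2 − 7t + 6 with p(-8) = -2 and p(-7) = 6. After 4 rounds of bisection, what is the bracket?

[-7.8125, -7.75]

p(-7.5) = 2.25 > 0, so the root lies in [-8, -7.5]
p(-7.75) = 0.1875 > 0, so the root lies in [-8, -7.75]
p(-7.875) = -0.890625 < 0, so the root lies in [-7.875, -7.75]
p(-7.8125) = -0.3477 < 0, so the root lies in [-7.8125, -7.75]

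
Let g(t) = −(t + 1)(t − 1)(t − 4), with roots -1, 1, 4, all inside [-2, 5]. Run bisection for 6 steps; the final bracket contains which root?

g(1.5) = 3.125 > 0, so the root lies in [1.5, 5]
g(3.25) = 7.171875 > 0, so the root lies in [3.25, 5]
g(4.125) = -2.001953 < 0, so the root lies in [3.25, 4.125]
g(3.6875) = 3.9368 > 0, so the root lies in [3.6875, 4.125]
g(3.90625) = 1.3368 > 0, so the root lies in [3.90625, 4.125]
g(4.015625) = -0.2363 < 0, so the root lies in [3.90625, 4.015625]

4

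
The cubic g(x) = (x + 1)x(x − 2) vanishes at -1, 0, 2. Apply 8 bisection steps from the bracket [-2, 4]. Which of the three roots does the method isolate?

midpoint 1: g = -2 < 0 → [1, 4]
midpoint 2.5: g = 4.375 > 0 → [1, 2.5]
midpoint 1.75: g = -1.203125 < 0 → [1.75, 2.5]
midpoint 2.125: g = 0.8301 > 0 → [1.75, 2.125]
midpoint 1.9375: g = -0.3557 < 0 → [1.9375, 2.125]
midpoint 2.03125: g = 0.1924 > 0 → [1.9375, 2.03125]
midpoint 1.984375: g = -0.0925 < 0 → [1.984375, 2.03125]
midpoint 2.0078125: g = 0.0472 > 0 → [1.984375, 2.0078125]

2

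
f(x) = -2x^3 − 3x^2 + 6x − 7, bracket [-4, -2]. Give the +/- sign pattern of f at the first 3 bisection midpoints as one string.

f(-3) = 2 > 0, so the root lies in [-3, -2]
f(-2.5) = -9.5 < 0, so the root lies in [-3, -2.5]
f(-2.75) = -4.59375 < 0, so the root lies in [-3, -2.75]

+--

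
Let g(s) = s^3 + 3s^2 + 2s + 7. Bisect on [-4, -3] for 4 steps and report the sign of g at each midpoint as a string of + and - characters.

m = -3.5, g(m) = -6.125 (−); new bracket [-3.5, -3]
m = -3.25, g(m) = -2.140625 (−); new bracket [-3.25, -3]
m = -3.125, g(m) = -0.470703 (−); new bracket [-3.125, -3]
m = -3.0625, g(m) = 0.2888 (+); new bracket [-3.125, -3.0625]

---+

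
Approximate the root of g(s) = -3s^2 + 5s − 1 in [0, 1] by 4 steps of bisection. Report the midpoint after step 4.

s = 0.5 gives g = 0.75, positive; keep [0, 0.5]
s = 0.25 gives g = 0.0625, positive; keep [0, 0.25]
s = 0.125 gives g = -0.421875, negative; keep [0.125, 0.25]
s = 0.1875 gives g = -0.168, negative; keep [0.1875, 0.25]

0.1875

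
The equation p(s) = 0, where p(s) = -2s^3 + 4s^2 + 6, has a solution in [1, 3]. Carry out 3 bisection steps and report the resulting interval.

[2.25, 2.5]

m = 2, p(m) = 6 (+); new bracket [2, 3]
m = 2.5, p(m) = -0.25 (−); new bracket [2, 2.5]
m = 2.25, p(m) = 3.46875 (+); new bracket [2.25, 2.5]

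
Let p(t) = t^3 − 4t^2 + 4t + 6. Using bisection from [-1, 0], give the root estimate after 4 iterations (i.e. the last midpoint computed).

-0.8125

t = -0.5 gives p = 2.875, positive; keep [-1, -0.5]
t = -0.75 gives p = 0.328125, positive; keep [-1, -0.75]
t = -0.875 gives p = -1.232422, negative; keep [-0.875, -0.75]
t = -0.8125 gives p = -0.427, negative; keep [-0.8125, -0.75]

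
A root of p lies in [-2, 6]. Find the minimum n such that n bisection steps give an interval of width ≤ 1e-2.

10

Width after n steps is 8/2^n. Need 2^n ≥ 8/1e-2 = 800.
2^9 = 512 < 800 ≤ 2^10 = 1024, so n = 10.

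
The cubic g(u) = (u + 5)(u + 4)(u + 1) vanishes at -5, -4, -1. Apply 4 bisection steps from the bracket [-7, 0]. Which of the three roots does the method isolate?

-1

m = -3.5, g(m) = -1.875 (−); new bracket [-3.5, 0]
m = -1.75, g(m) = -5.484375 (−); new bracket [-1.75, 0]
m = -0.875, g(m) = 1.611328 (+); new bracket [-1.75, -0.875]
m = -1.3125, g(m) = -3.0969 (−); new bracket [-1.3125, -0.875]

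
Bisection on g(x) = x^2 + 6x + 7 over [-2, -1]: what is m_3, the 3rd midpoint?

x = -1.5 gives g = 0.25, positive; keep [-2, -1.5]
x = -1.75 gives g = -0.4375, negative; keep [-1.75, -1.5]
x = -1.625 gives g = -0.109375, negative; keep [-1.625, -1.5]

-1.625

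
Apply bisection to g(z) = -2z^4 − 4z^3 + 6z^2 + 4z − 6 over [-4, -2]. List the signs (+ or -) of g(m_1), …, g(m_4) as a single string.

g(-3) = -18 < 0, so the root lies in [-3, -2]
g(-2.5) = 5.875 > 0, so the root lies in [-3, -2.5]
g(-2.75) = -2.820312 < 0, so the root lies in [-2.75, -2.5]
g(-2.625) = 2.2339 > 0, so the root lies in [-2.75, -2.625]

-+-+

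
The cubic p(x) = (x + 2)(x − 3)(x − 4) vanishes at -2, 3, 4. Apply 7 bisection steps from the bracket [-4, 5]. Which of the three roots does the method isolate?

-2

p(0.5) = 21.875 > 0, so the root lies in [-4, 0.5]
p(-1.75) = 6.828125 > 0, so the root lies in [-4, -1.75]
p(-2.875) = -35.341797 < 0, so the root lies in [-2.875, -1.75]
p(-2.3125) = -10.4797 < 0, so the root lies in [-2.3125, -1.75]
p(-2.03125) = -0.9483 < 0, so the root lies in [-2.03125, -1.75]
p(-1.890625) = 3.151 > 0, so the root lies in [-2.03125, -1.890625]
p(-1.9609375) = 1.1551 > 0, so the root lies in [-2.03125, -1.9609375]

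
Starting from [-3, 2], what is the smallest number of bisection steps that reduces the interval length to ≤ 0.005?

10

Width after n steps is 5/2^n. Need 2^n ≥ 5/0.005 = 1000.
2^9 = 512 < 1000 ≤ 2^10 = 1024, so n = 10.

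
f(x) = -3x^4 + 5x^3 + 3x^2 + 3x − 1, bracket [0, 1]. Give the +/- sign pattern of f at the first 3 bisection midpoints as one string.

m = 0.5, f(m) = 1.6875 (+); new bracket [0, 0.5]
m = 0.25, f(m) = 0.003906 (+); new bracket [0, 0.25]
m = 0.125, f(m) = -0.569092 (−); new bracket [0.125, 0.25]

++-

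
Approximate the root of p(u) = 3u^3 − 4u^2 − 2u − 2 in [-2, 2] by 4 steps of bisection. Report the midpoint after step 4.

m = 0, p(m) = -2 (−); new bracket [0, 2]
m = 1, p(m) = -5 (−); new bracket [1, 2]
m = 1.5, p(m) = -3.875 (−); new bracket [1.5, 2]
m = 1.75, p(m) = -1.6719 (−); new bracket [1.75, 2]

1.75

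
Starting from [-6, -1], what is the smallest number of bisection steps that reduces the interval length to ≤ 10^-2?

9

Width after n steps is 5/2^n. Need 2^n ≥ 5/10^-2 = 500.
2^8 = 256 < 500 ≤ 2^9 = 512, so n = 9.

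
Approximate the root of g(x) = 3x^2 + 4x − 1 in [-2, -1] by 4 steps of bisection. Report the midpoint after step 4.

-1.5625

g(-1.5) = -0.25 < 0, so the root lies in [-2, -1.5]
g(-1.75) = 1.1875 > 0, so the root lies in [-1.75, -1.5]
g(-1.625) = 0.421875 > 0, so the root lies in [-1.625, -1.5]
g(-1.5625) = 0.0742 > 0, so the root lies in [-1.5625, -1.5]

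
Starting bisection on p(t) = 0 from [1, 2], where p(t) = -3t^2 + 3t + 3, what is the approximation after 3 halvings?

1.625

p(1.5) = 0.75 > 0, so the root lies in [1.5, 2]
p(1.75) = -0.9375 < 0, so the root lies in [1.5, 1.75]
p(1.625) = -0.046875 < 0, so the root lies in [1.5, 1.625]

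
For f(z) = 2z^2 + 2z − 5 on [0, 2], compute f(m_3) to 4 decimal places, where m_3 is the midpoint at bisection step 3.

0.6250

z = 1 gives f = -1, negative; keep [1, 2]
z = 1.5 gives f = 2.5, positive; keep [1, 1.5]
z = 1.25 gives f = 0.625, positive; keep [1, 1.25]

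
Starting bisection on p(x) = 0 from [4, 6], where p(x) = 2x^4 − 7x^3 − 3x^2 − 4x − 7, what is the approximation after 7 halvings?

4.046875

x = 5 gives p = 273, positive; keep [4, 5]
x = 4.5 gives p = 96.5, positive; keep [4, 4.5]
x = 4.25 gives p = 36.960938, positive; keep [4, 4.25]
x = 4.125 gives p = 13.1899, positive; keep [4, 4.125]
x = 4.0625 gives p = 2.6663, positive; keep [4, 4.0625]
x = 4.03125 gives p = -2.2717, negative; keep [4.03125, 4.0625]
x = 4.046875 gives p = 0.1708, positive; keep [4.03125, 4.046875]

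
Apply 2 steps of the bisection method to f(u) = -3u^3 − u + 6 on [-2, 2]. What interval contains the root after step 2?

[1, 2]

f(0) = 6 > 0, so the root lies in [0, 2]
f(1) = 2 > 0, so the root lies in [1, 2]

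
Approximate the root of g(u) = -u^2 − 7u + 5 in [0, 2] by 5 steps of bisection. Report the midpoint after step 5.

0.6875

m = 1, g(m) = -3 (−); new bracket [0, 1]
m = 0.5, g(m) = 1.25 (+); new bracket [0.5, 1]
m = 0.75, g(m) = -0.8125 (−); new bracket [0.5, 0.75]
m = 0.625, g(m) = 0.2344 (+); new bracket [0.625, 0.75]
m = 0.6875, g(m) = -0.2852 (−); new bracket [0.625, 0.6875]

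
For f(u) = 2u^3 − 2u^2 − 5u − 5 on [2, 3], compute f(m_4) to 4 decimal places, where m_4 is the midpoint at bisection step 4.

-0.1060

f(2.5) = 1.25 > 0, so the root lies in [2, 2.5]
f(2.25) = -3.59375 < 0, so the root lies in [2.25, 2.5]
f(2.375) = -1.363281 < 0, so the root lies in [2.375, 2.5]
f(2.4375) = -0.106 < 0, so the root lies in [2.4375, 2.5]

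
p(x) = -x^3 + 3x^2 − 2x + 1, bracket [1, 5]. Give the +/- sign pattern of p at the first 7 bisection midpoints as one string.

midpoint 3: p = -5 < 0 → [1, 3]
midpoint 2: p = 1 > 0 → [2, 3]
midpoint 2.5: p = -0.875 < 0 → [2, 2.5]
midpoint 2.25: p = 0.2969 > 0 → [2.25, 2.5]
midpoint 2.375: p = -0.2246 < 0 → [2.25, 2.375]
midpoint 2.3125: p = 0.0515 > 0 → [2.3125, 2.375]
midpoint 2.34375: p = -0.0826 < 0 → [2.3125, 2.34375]

-+-+-+-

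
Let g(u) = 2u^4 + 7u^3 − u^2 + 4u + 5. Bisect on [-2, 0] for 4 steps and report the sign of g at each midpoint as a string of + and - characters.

g(-1) = -5 < 0, so the root lies in [-1, 0]
g(-0.5) = 2 > 0, so the root lies in [-1, -0.5]
g(-0.75) = -0.882812 < 0, so the root lies in [-0.75, -0.5]
g(-0.625) = 0.7056 > 0, so the root lies in [-0.75, -0.625]

-+-+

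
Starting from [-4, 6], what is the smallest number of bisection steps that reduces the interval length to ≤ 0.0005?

15

Width after n steps is 10/2^n. Need 2^n ≥ 10/0.0005 = 20000.
2^14 = 16384 < 20000 ≤ 2^15 = 32768, so n = 15.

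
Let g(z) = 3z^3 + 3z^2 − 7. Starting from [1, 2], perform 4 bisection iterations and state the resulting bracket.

m = 1.5, g(m) = 9.875 (+); new bracket [1, 1.5]
m = 1.25, g(m) = 3.546875 (+); new bracket [1, 1.25]
m = 1.125, g(m) = 1.068359 (+); new bracket [1, 1.125]
m = 1.0625, g(m) = -0.0149 (−); new bracket [1.0625, 1.125]

[1.0625, 1.125]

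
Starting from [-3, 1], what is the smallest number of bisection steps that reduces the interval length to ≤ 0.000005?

Width after n steps is 4/2^n. Need 2^n ≥ 4/0.000005 = 800000.
2^19 = 524288 < 800000 ≤ 2^20 = 1048576, so n = 20.

20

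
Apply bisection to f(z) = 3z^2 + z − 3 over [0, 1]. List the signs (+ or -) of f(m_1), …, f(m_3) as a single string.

midpoint 0.5: f = -1.75 < 0 → [0.5, 1]
midpoint 0.75: f = -0.5625 < 0 → [0.75, 1]
midpoint 0.875: f = 0.171875 > 0 → [0.75, 0.875]

--+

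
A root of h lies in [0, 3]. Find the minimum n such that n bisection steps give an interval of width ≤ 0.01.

Width after n steps is 3/2^n. Need 2^n ≥ 3/0.01 = 300.
2^8 = 256 < 300 ≤ 2^9 = 512, so n = 9.

9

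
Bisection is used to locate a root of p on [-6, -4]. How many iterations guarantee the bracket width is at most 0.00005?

Width after n steps is 2/2^n. Need 2^n ≥ 2/0.00005 = 40000.
2^15 = 32768 < 40000 ≤ 2^16 = 65536, so n = 16.

16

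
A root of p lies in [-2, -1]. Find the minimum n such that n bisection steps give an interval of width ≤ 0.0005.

11

Width after n steps is 1/2^n. Need 2^n ≥ 1/0.0005 = 2000.
2^10 = 1024 < 2000 ≤ 2^11 = 2048, so n = 11.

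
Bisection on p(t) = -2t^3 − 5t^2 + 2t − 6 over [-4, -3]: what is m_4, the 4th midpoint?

p(-3.5) = 11.5 > 0, so the root lies in [-3.5, -3]
p(-3.25) = 3.34375 > 0, so the root lies in [-3.25, -3]
p(-3.125) = -0.042969 < 0, so the root lies in [-3.25, -3.125]
p(-3.1875) = 1.5952 > 0, so the root lies in [-3.1875, -3.125]

-3.1875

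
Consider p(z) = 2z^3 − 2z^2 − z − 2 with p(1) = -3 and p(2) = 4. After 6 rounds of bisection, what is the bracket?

midpoint 1.5: p = -1.25 < 0 → [1.5, 2]
midpoint 1.75: p = 0.84375 > 0 → [1.5, 1.75]
midpoint 1.625: p = -0.324219 < 0 → [1.625, 1.75]
midpoint 1.6875: p = 0.228 > 0 → [1.625, 1.6875]
midpoint 1.65625: p = -0.0558 < 0 → [1.65625, 1.6875]
midpoint 1.671875: p = 0.0841 > 0 → [1.65625, 1.671875]

[1.65625, 1.671875]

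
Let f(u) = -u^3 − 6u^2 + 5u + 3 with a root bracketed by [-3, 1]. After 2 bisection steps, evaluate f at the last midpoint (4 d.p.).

3.0000

m = -1, f(m) = -7 (−); new bracket [-1, 1]
m = 0, f(m) = 3 (+); new bracket [-1, 0]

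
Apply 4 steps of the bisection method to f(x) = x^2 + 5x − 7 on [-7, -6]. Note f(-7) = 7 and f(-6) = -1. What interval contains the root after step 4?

[-6.1875, -6.125]

midpoint -6.5: f = 2.75 > 0 → [-6.5, -6]
midpoint -6.25: f = 0.8125 > 0 → [-6.25, -6]
midpoint -6.125: f = -0.109375 < 0 → [-6.25, -6.125]
midpoint -6.1875: f = 0.3477 > 0 → [-6.1875, -6.125]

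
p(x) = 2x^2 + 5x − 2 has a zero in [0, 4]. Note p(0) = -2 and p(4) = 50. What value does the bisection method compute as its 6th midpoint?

m = 2, p(m) = 16 (+); new bracket [0, 2]
m = 1, p(m) = 5 (+); new bracket [0, 1]
m = 0.5, p(m) = 1 (+); new bracket [0, 0.5]
m = 0.25, p(m) = -0.625 (−); new bracket [0.25, 0.5]
m = 0.375, p(m) = 0.1562 (+); new bracket [0.25, 0.375]
m = 0.3125, p(m) = -0.2422 (−); new bracket [0.3125, 0.375]

0.3125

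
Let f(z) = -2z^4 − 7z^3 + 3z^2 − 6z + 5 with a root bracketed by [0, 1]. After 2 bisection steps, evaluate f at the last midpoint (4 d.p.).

-1.3984

f(0.5) = 1.75 > 0, so the root lies in [0.5, 1]
f(0.75) = -1.398438 < 0, so the root lies in [0.5, 0.75]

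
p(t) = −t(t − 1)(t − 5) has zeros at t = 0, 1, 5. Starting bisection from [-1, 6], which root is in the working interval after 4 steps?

5

midpoint 2.5: p = 9.375 > 0 → [2.5, 6]
midpoint 4.25: p = 10.359375 > 0 → [4.25, 6]
midpoint 5.125: p = -2.642578 < 0 → [4.25, 5.125]
midpoint 4.6875: p = 5.4016 > 0 → [4.6875, 5.125]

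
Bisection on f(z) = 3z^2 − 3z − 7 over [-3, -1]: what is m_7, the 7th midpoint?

-1.109375

midpoint -2: f = 11 > 0 → [-2, -1]
midpoint -1.5: f = 4.25 > 0 → [-1.5, -1]
midpoint -1.25: f = 1.4375 > 0 → [-1.25, -1]
midpoint -1.125: f = 0.1719 > 0 → [-1.125, -1]
midpoint -1.0625: f = -0.4258 < 0 → [-1.125, -1.0625]
midpoint -1.09375: f = -0.1299 < 0 → [-1.125, -1.09375]
midpoint -1.109375: f = 0.0203 > 0 → [-1.109375, -1.09375]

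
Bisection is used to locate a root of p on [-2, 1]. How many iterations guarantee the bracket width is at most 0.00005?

Width after n steps is 3/2^n. Need 2^n ≥ 3/0.00005 = 60000.
2^15 = 32768 < 60000 ≤ 2^16 = 65536, so n = 16.

16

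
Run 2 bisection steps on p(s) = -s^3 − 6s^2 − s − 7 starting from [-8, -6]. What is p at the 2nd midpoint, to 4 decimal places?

20.6250

m = -7, p(m) = 49 (+); new bracket [-7, -6]
m = -6.5, p(m) = 20.625 (+); new bracket [-6.5, -6]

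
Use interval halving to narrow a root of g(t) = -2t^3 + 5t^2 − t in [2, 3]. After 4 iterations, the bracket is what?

m = 2.5, g(m) = -2.5 (−); new bracket [2, 2.5]
m = 2.25, g(m) = 0.28125 (+); new bracket [2.25, 2.5]
m = 2.375, g(m) = -0.964844 (−); new bracket [2.25, 2.375]
m = 2.3125, g(m) = -0.3071 (−); new bracket [2.25, 2.3125]

[2.25, 2.3125]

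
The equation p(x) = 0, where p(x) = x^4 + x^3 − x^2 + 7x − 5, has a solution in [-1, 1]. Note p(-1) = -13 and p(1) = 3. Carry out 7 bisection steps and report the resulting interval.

m = 0, p(m) = -5 (−); new bracket [0, 1]
m = 0.5, p(m) = -1.5625 (−); new bracket [0.5, 1]
m = 0.75, p(m) = 0.425781 (+); new bracket [0.5, 0.75]
m = 0.625, p(m) = -0.6189 (−); new bracket [0.625, 0.75]
m = 0.6875, p(m) = -0.1118 (−); new bracket [0.6875, 0.75]
m = 0.71875, p(m) = 0.1528 (+); new bracket [0.6875, 0.71875]
m = 0.703125, p(m) = 0.0195 (+); new bracket [0.6875, 0.703125]

[0.6875, 0.703125]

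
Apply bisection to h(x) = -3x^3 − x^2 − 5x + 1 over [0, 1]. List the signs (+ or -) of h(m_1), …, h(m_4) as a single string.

--++

x = 0.5 gives h = -2.125, negative; keep [0, 0.5]
x = 0.25 gives h = -0.359375, negative; keep [0, 0.25]
x = 0.125 gives h = 0.353516, positive; keep [0.125, 0.25]
x = 0.1875 gives h = 0.0076, positive; keep [0.1875, 0.25]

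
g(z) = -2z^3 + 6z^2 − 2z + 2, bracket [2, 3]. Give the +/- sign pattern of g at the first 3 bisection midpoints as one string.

++-

midpoint 2.5: g = 3.25 > 0 → [2.5, 3]
midpoint 2.75: g = 0.28125 > 0 → [2.75, 3]
midpoint 2.875: g = -1.683594 < 0 → [2.75, 2.875]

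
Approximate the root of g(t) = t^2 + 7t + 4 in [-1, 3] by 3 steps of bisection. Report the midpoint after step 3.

-0.5

midpoint 1: g = 12 > 0 → [-1, 1]
midpoint 0: g = 4 > 0 → [-1, 0]
midpoint -0.5: g = 0.75 > 0 → [-1, -0.5]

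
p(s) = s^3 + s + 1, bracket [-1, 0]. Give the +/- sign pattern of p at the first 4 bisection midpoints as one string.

+-+-

midpoint -0.5: p = 0.375 > 0 → [-1, -0.5]
midpoint -0.75: p = -0.171875 < 0 → [-0.75, -0.5]
midpoint -0.625: p = 0.130859 > 0 → [-0.75, -0.625]
midpoint -0.6875: p = -0.0125 < 0 → [-0.6875, -0.625]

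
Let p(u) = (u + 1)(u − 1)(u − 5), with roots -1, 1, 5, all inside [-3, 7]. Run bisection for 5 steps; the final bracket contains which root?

5

p(2) = -9 < 0, so the root lies in [2, 7]
p(4.5) = -9.625 < 0, so the root lies in [4.5, 7]
p(5.75) = 24.046875 > 0, so the root lies in [4.5, 5.75]
p(5.125) = 3.1582 > 0, so the root lies in [4.5, 5.125]
p(4.8125) = -4.155 < 0, so the root lies in [4.8125, 5.125]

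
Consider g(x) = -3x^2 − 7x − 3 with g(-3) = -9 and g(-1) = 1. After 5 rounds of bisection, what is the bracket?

x = -2 gives g = -1, negative; keep [-2, -1]
x = -1.5 gives g = 0.75, positive; keep [-2, -1.5]
x = -1.75 gives g = 0.0625, positive; keep [-2, -1.75]
x = -1.875 gives g = -0.4219, negative; keep [-1.875, -1.75]
x = -1.8125 gives g = -0.168, negative; keep [-1.8125, -1.75]

[-1.8125, -1.75]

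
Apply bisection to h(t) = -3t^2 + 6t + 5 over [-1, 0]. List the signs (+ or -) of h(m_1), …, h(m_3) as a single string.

midpoint -0.5: h = 1.25 > 0 → [-1, -0.5]
midpoint -0.75: h = -1.1875 < 0 → [-0.75, -0.5]
midpoint -0.625: h = 0.078125 > 0 → [-0.75, -0.625]

+-+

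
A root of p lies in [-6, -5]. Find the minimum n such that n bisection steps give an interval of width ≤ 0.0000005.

21

Width after n steps is 1/2^n. Need 2^n ≥ 1/0.0000005 = 2000000.
2^20 = 1048576 < 2000000 ≤ 2^21 = 2097152, so n = 21.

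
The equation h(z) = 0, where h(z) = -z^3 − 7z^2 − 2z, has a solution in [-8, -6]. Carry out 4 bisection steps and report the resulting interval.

[-6.75, -6.625]

m = -7, h(m) = 14 (+); new bracket [-7, -6]
m = -6.5, h(m) = -8.125 (−); new bracket [-7, -6.5]
m = -6.75, h(m) = 2.109375 (+); new bracket [-6.75, -6.5]
m = -6.625, h(m) = -3.209 (−); new bracket [-6.75, -6.625]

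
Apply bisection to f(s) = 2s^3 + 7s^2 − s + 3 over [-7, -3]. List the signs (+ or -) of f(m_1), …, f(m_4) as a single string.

f(-5) = -67 < 0, so the root lies in [-5, -3]
f(-4) = -9 < 0, so the root lies in [-4, -3]
f(-3.5) = 6.5 > 0, so the root lies in [-4, -3.5]
f(-3.75) = -0.2812 < 0, so the root lies in [-3.75, -3.5]

--+-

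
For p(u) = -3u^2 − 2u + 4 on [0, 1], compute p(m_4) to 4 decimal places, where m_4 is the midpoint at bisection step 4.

u = 0.5 gives p = 2.25, positive; keep [0.5, 1]
u = 0.75 gives p = 0.8125, positive; keep [0.75, 1]
u = 0.875 gives p = -0.046875, negative; keep [0.75, 0.875]
u = 0.8125 gives p = 0.3945, positive; keep [0.8125, 0.875]

0.3945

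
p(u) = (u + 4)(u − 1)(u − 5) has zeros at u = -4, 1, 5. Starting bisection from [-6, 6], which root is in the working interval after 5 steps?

-4

m = 0, p(m) = 20 (+); new bracket [-6, 0]
m = -3, p(m) = 32 (+); new bracket [-6, -3]
m = -4.5, p(m) = -26.125 (−); new bracket [-4.5, -3]
m = -3.75, p(m) = 10.3906 (+); new bracket [-4.5, -3.75]
m = -4.125, p(m) = -5.8457 (−); new bracket [-4.125, -3.75]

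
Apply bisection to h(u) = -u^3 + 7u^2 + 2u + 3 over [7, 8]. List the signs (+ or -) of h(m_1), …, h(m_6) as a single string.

-+-+-+

h(7.5) = -10.125 < 0, so the root lies in [7, 7.5]
h(7.25) = 4.359375 > 0, so the root lies in [7.25, 7.5]
h(7.375) = -2.646484 < 0, so the root lies in [7.25, 7.375]
h(7.3125) = 0.9148 > 0, so the root lies in [7.3125, 7.375]
h(7.34375) = -0.8512 < 0, so the root lies in [7.3125, 7.34375]
h(7.328125) = 0.0355 > 0, so the root lies in [7.328125, 7.34375]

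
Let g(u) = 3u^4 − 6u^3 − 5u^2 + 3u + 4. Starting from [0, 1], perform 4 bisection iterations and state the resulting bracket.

g(0.5) = 3.6875 > 0, so the root lies in [0.5, 1]
g(0.75) = 1.855469 > 0, so the root lies in [0.75, 1]
g(0.875) = 0.535889 > 0, so the root lies in [0.875, 1]
g(0.9375) = -0.2085 < 0, so the root lies in [0.875, 0.9375]

[0.875, 0.9375]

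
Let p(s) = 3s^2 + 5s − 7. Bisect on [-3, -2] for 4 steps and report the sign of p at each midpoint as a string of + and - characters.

m = -2.5, p(m) = -0.75 (−); new bracket [-3, -2.5]
m = -2.75, p(m) = 1.9375 (+); new bracket [-2.75, -2.5]
m = -2.625, p(m) = 0.546875 (+); new bracket [-2.625, -2.5]
m = -2.5625, p(m) = -0.1133 (−); new bracket [-2.625, -2.5625]

-++-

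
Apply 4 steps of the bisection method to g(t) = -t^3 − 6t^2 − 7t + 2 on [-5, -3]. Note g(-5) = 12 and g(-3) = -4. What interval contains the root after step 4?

g(-4) = -2 < 0, so the root lies in [-5, -4]
g(-4.5) = 3.125 > 0, so the root lies in [-4.5, -4]
g(-4.25) = 0.140625 > 0, so the root lies in [-4.25, -4]
g(-4.125) = -1.0293 < 0, so the root lies in [-4.25, -4.125]

[-4.25, -4.125]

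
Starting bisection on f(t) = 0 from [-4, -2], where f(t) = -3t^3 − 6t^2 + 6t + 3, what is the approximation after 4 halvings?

-2.625

t = -3 gives f = 12, positive; keep [-3, -2]
t = -2.5 gives f = -2.625, negative; keep [-3, -2.5]
t = -2.75 gives f = 3.515625, positive; keep [-2.75, -2.5]
t = -2.625 gives f = 0.1699, positive; keep [-2.625, -2.5]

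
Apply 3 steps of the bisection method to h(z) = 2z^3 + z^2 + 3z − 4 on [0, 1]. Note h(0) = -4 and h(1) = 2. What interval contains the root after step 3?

h(0.5) = -2 < 0, so the root lies in [0.5, 1]
h(0.75) = -0.34375 < 0, so the root lies in [0.75, 1]
h(0.875) = 0.730469 > 0, so the root lies in [0.75, 0.875]

[0.75, 0.875]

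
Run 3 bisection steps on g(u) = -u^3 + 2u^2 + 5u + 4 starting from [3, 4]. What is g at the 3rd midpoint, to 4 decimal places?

g(3.5) = 3.125 > 0, so the root lies in [3.5, 4]
g(3.75) = -1.859375 < 0, so the root lies in [3.5, 3.75]
g(3.625) = 0.771484 > 0, so the root lies in [3.625, 3.75]

0.7715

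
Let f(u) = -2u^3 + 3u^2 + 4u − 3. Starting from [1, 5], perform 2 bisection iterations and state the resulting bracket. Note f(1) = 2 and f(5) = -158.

[2, 3]

f(3) = -18 < 0, so the root lies in [1, 3]
f(2) = 1 > 0, so the root lies in [2, 3]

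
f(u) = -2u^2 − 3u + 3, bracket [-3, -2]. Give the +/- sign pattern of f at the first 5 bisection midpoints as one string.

m = -2.5, f(m) = -2 (−); new bracket [-2.5, -2]
m = -2.25, f(m) = -0.375 (−); new bracket [-2.25, -2]
m = -2.125, f(m) = 0.34375 (+); new bracket [-2.25, -2.125]
m = -2.1875, f(m) = -0.0078 (−); new bracket [-2.1875, -2.125]
m = -2.15625, f(m) = 0.1699 (+); new bracket [-2.1875, -2.15625]

--+-+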